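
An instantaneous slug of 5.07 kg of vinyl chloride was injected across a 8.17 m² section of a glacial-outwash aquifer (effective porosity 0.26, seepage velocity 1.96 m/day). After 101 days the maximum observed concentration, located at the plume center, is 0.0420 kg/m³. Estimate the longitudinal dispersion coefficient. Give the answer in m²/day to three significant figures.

At the plume center C_max = M/(n_e·A·√(4πDt)), so D = M²/(4πt·(n_e·A·C_max)²).
n_e·A·C_max = 0.26 × 8.17 × 0.0420 = 0.08922 kg/m.
D = 5.07²/(4π × 101 × 0.08922²) = 2.54 m²/day.

2.54 m²/day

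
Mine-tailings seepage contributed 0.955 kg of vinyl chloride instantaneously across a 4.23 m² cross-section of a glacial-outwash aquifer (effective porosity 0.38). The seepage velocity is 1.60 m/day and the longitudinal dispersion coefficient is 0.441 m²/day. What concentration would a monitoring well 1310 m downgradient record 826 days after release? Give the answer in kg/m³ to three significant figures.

0.00801 kg/m³

For an instantaneous plane source, C(x,t) = M/(n_e·A·√(4πDt)) · exp(−(x−vt)²/(4Dt)), with n_e·A the pore (flow) area.
Plume center vt = 1.60 × 826 = 1321.6 m, so the well at 1310 m is 11.6 m upgradient of the peak.
√(4πDt) = 67.66 m, giving peak height M/(n_e·A·√(4πDt)) = 0.955/(0.38 × 4.23 × 67.66) = 0.008781 kg/m³.
(x−vt)²/(4Dt) = (-11.6)²/(4 × 0.441 × 826) = 0.09235; exp(−0.09235) = 0.9118.
C = 0.008781 × 0.9118 = 0.00801 kg/m³.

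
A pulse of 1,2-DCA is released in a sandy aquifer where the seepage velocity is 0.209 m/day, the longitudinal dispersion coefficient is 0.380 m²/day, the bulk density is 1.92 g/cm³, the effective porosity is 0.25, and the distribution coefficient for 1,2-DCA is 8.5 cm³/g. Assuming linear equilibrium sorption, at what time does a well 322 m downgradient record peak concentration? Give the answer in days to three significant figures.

Retardation factor R = 1 + ρ_b·K_d/n = 1 + 1.92 × 8.5/0.25 = 66.28.
Sorption retards both mechanisms: v_R = v/R = 0.003153 m/day, D_R = D/R = 0.005733 m²/day.
Peak time from v_R²t² + 2D_R t − x² = 0: t = (√(D_R² + v_R²x²) − D_R)/v_R².
√(D_R² + v_R²x²) = √(0.005733² + 0.003153² × 322²) = 1.015; v_R² = 9.941e-06.
t = (1.015 − 0.005733)/9.941e-06 = 102000 days.

102000 days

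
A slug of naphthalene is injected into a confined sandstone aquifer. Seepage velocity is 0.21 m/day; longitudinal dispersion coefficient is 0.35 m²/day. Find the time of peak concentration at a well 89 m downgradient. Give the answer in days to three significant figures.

For the 1D instantaneous-source solution, setting ∂C/∂t = 0 at fixed x gives v²t² + 2Dt − x² = 0, so t = (√(D² + v²x²) − D)/v².
√(D² + v²x²) = √(0.35² + 0.21² × 89²) = 18.69; v² = 0.0441.
t = (18.69 − 0.35)/0.0441 = 416 days (vs. the pure-advection estimate x/v = 424 d).

416 days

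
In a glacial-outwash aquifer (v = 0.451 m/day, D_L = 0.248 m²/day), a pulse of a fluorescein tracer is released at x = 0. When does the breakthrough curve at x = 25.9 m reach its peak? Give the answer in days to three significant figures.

56.2 days

For the 1D instantaneous-source solution, setting ∂C/∂t = 0 at fixed x gives v²t² + 2Dt − x² = 0, so t = (√(D² + v²x²) − D)/v².
√(D² + v²x²) = √(0.248² + 0.451² × 25.9²) = 11.68; v² = 0.203401.
t = (11.68 − 0.248)/0.203401 = 56.2 days (vs. the pure-advection estimate x/v = 57.4 d).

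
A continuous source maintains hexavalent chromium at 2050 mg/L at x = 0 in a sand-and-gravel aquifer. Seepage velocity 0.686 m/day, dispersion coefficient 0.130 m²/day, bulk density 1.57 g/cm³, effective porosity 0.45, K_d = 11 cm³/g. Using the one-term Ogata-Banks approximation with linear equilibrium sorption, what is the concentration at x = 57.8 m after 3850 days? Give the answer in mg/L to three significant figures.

1980 mg/L

Retardation factor R = 1 + ρ_b·K_d/n = 1 + 1.57 × 11/0.45 = 39.38.
Sorption retards both mechanisms: v_R = v/R = 0.01742 m/day, D_R = D/R = 0.003301 m²/day.
v_R·t = 0.01742 × 3850 = 67.067 m; 2√(D_R t) = 7.130 m; argument = (57.8 − 67.067)/7.130 = -1.300.
C = C₀ × ½·erfc(-1.300) = 2050 × 0.9670 = 1980 mg/L.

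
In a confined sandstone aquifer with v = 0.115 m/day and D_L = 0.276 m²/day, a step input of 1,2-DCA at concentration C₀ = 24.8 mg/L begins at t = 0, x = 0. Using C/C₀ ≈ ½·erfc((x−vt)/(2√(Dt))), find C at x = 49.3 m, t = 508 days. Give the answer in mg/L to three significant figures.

17.5 mg/L

For a continuous step input, C/C₀ ≈ ½·erfc((x−vt)/(2√(Dt))).
vt = 0.115 × 508 = 58.42 m and 2√(Dt) = 2√(0.276 × 508) = 23.68 m.
Argument (x−vt)/(2√(Dt)) = (49.3 − 58.42)/23.68 = -0.3851; ½·erfc(-0.3851) = 0.7070.
C = 24.8 × 0.7070 = 17.5 mg/L.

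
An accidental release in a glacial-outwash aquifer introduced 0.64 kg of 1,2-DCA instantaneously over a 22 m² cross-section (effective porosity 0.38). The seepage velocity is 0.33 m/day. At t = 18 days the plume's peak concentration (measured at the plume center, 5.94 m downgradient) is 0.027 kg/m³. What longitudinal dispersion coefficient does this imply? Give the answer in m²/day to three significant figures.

0.0355 m²/day

At the plume center C_max = M/(n_e·A·√(4πDt)), so D = M²/(4πt·(n_e·A·C_max)²).
n_e·A·C_max = 0.38 × 22 × 0.027 = 0.2257 kg/m.
D = 0.64²/(4π × 18 × 0.2257²) = 0.0355 m²/day.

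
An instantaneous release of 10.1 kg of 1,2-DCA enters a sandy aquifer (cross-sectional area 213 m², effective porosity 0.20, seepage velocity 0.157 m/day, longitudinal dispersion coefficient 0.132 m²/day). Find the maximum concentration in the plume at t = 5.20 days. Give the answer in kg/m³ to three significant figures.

The peak of an instantaneous 1D plume sits at x = vt; there the Gaussian factor is 1 and C_max = M/(n_e·A·√(4πDt)), where n_e·A is the pore area the mass is dissolved in.
√(4πDt) = √(4π × 0.132 × 5.20) = 2.937 m, so C_max = 10.1/(0.20 × 213 × 2.937) = 0.0807 kg/m³.

0.0807 kg/m³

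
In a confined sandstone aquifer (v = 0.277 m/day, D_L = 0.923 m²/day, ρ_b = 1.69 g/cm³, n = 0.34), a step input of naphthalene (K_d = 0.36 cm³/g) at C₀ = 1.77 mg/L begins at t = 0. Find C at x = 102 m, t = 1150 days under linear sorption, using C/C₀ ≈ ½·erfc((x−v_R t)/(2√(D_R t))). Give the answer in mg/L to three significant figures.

1.19 mg/L

Retardation factor R = 1 + ρ_b·K_d/n = 1 + 1.69 × 0.36/0.34 = 2.789.
Sorption retards both mechanisms: v_R = v/R = 0.09932 m/day, D_R = D/R = 0.3309 m²/day.
v_R·t = 0.09932 × 1150 = 114.218 m; 2√(D_R t) = 39.01 m; argument = (102 − 114.218)/39.01 = -0.3132.
C = C₀ × ½·erfc(-0.3132) = 1.77 × 0.6711 = 1.19 mg/L.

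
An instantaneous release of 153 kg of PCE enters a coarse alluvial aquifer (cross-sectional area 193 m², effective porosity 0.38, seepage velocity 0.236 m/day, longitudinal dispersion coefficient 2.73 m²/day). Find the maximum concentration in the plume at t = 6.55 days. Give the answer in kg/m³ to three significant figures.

0.139 kg/m³

The peak of an instantaneous 1D plume sits at x = vt; there the Gaussian factor is 1 and C_max = M/(n_e·A·√(4πDt)), where n_e·A is the pore area the mass is dissolved in.
√(4πDt) = √(4π × 2.73 × 6.55) = 14.99 m, so C_max = 153/(0.38 × 193 × 14.99) = 0.139 kg/m³.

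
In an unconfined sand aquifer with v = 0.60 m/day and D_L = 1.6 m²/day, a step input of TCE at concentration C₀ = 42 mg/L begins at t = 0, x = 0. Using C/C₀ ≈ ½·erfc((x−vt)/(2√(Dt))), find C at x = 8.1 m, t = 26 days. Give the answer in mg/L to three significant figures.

33.4 mg/L

For a continuous step input, C/C₀ ≈ ½·erfc((x−vt)/(2√(Dt))).
vt = 0.60 × 26 = 15.6 m and 2√(Dt) = 2√(1.6 × 26) = 12.90 m.
Argument (x−vt)/(2√(Dt)) = (8.1 − 15.6)/12.90 = -0.5814; ½·erfc(-0.5814) = 0.7945.
C = 42 × 0.7945 = 33.4 mg/L.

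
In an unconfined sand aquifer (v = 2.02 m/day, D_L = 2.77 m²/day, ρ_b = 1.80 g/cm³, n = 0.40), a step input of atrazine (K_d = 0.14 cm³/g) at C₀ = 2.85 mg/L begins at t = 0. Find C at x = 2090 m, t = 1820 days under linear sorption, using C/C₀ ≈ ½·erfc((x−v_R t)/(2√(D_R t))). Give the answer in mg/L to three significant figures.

2.80 mg/L

Retardation factor R = 1 + ρ_b·K_d/n = 1 + 1.80 × 0.14/0.40 = 1.630.
Sorption retards both mechanisms: v_R = v/R = 1.239 m/day, D_R = D/R = 1.699 m²/day.
v_R·t = 1.239 × 1820 = 2254.98 m; 2√(D_R t) = 111.2 m; argument = (2090 − 2254.98)/111.2 = -1.484.
C = C₀ × ½·erfc(-1.484) = 2.85 × 0.9821 = 2.80 mg/L.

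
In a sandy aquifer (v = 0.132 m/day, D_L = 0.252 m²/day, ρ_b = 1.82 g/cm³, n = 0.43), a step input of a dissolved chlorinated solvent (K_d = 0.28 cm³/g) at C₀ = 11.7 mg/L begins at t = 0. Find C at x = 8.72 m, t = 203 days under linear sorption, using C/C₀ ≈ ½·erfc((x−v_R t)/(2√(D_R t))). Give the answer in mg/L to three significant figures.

8.16 mg/L

Retardation factor R = 1 + ρ_b·K_d/n = 1 + 1.82 × 0.28/0.43 = 2.185.
Sorption retards both mechanisms: v_R = v/R = 0.06041 m/day, D_R = D/R = 0.1153 m²/day.
v_R·t = 0.06041 × 203 = 12.26323 m; 2√(D_R t) = 9.676 m; argument = (8.72 − 12.26323)/9.676 = -0.3662.
C = C₀ × ½·erfc(-0.3662) = 11.7 × 0.6977 = 8.16 mg/L.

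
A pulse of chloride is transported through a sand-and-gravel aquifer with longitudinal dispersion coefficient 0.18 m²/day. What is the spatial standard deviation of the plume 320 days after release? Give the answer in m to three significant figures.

Dispersive spreading gives a Gaussian with σ² = 2Dt; advection only shifts the center.
σ = √(2 × 0.18 × 320) = 10.7 m.

10.7 m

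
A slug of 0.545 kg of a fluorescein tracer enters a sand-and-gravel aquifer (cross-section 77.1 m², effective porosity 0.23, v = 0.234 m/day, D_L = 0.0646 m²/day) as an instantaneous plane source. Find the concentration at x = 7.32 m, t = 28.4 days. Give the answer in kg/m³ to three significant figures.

For an instantaneous plane source, C(x,t) = M/(n_e·A·√(4πDt)) · exp(−(x−vt)²/(4Dt)), with n_e·A the pore (flow) area.
Plume center vt = 0.234 × 28.4 = 6.6456 m, so the well at 7.32 m is 0.6744 m downgradient of the peak.
√(4πDt) = 4.802 m, giving peak height M/(n_e·A·√(4πDt)) = 0.545/(0.23 × 77.1 × 4.802) = 0.006400 kg/m³.
(x−vt)²/(4Dt) = (0.6744)²/(4 × 0.0646 × 28.4) = 0.06198; exp(−0.06198) = 0.9399.
C = 0.006400 × 0.9399 = 0.00602 kg/m³.

0.00602 kg/m³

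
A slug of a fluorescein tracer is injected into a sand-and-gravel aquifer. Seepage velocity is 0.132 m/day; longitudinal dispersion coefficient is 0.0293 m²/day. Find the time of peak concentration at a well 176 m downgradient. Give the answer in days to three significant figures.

For the 1D instantaneous-source solution, setting ∂C/∂t = 0 at fixed x gives v²t² + 2Dt − x² = 0, so t = (√(D² + v²x²) − D)/v².
√(D² + v²x²) = √(0.0293² + 0.132² × 176²) = 23.23; v² = 0.017424.
t = (23.23 − 0.0293)/0.017424 = 1330 days (vs. the pure-advection estimate x/v = 1330 d).

1330 days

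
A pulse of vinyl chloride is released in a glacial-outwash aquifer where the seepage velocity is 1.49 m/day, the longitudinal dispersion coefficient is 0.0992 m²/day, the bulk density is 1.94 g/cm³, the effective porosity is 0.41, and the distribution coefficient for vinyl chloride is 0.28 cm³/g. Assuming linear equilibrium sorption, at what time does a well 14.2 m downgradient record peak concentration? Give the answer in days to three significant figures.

22.1 days

Retardation factor R = 1 + ρ_b·K_d/n = 1 + 1.94 × 0.28/0.41 = 2.325.
Sorption retards both mechanisms: v_R = v/R = 0.6409 m/day, D_R = D/R = 0.04267 m²/day.
Peak time from v_R²t² + 2D_R t − x² = 0: t = (√(D_R² + v_R²x²) − D_R)/v_R².
√(D_R² + v_R²x²) = √(0.04267² + 0.6409² × 14.2²) = 9.101; v_R² = 0.4108.
t = (9.101 − 0.04267)/0.4108 = 22.1 days.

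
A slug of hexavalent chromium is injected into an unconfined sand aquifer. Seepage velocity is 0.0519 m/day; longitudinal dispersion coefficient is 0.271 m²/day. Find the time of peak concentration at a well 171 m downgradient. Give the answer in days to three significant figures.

3200 days

For the 1D instantaneous-source solution, setting ∂C/∂t = 0 at fixed x gives v²t² + 2Dt − x² = 0, so t = (√(D² + v²x²) − D)/v².
√(D² + v²x²) = √(0.271² + 0.0519² × 171²) = 8.879; v² = 0.00269361.
t = (8.879 − 0.271)/0.00269361 = 3200 days (vs. the pure-advection estimate x/v = 3290 d).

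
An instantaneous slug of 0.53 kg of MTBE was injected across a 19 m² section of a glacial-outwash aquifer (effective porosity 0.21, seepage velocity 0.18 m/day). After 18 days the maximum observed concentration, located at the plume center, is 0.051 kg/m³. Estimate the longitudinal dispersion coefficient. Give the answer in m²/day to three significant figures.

0.0300 m²/day

At the plume center C_max = M/(n_e·A·√(4πDt)), so D = M²/(4πt·(n_e·A·C_max)²).
n_e·A·C_max = 0.21 × 19 × 0.051 = 0.2035 kg/m.
D = 0.53²/(4π × 18 × 0.2035²) = 0.0300 m²/day.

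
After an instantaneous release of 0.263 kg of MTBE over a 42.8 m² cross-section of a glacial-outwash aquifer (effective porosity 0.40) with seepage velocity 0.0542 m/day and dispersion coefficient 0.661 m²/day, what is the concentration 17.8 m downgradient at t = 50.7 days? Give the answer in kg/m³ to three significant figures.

For an instantaneous plane source, C(x,t) = M/(n_e·A·√(4πDt)) · exp(−(x−vt)²/(4Dt)), with n_e·A the pore (flow) area.
Plume center vt = 0.0542 × 50.7 = 2.74794 m, so the well at 17.8 m is 15.05206 m downgradient of the peak.
√(4πDt) = 20.52 m, giving peak height M/(n_e·A·√(4πDt)) = 0.263/(0.40 × 42.8 × 20.52) = 0.0007486 kg/m³.
(x−vt)²/(4Dt) = (15.05206)²/(4 × 0.661 × 50.7) = 1.690; exp(−1.690) = 0.1845.
C = 0.0007486 × 0.1845 = 0.000138 kg/m³.

0.000138 kg/m³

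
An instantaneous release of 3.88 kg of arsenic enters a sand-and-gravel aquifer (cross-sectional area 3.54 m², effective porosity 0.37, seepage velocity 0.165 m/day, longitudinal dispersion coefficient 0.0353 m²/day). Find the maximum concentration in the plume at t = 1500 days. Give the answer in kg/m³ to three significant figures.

0.115 kg/m³

The peak of an instantaneous 1D plume sits at x = vt; there the Gaussian factor is 1 and C_max = M/(n_e·A·√(4πDt)), where n_e·A is the pore area the mass is dissolved in.
√(4πDt) = √(4π × 0.0353 × 1500) = 25.80 m, so C_max = 3.88/(0.37 × 3.54 × 25.80) = 0.115 kg/m³.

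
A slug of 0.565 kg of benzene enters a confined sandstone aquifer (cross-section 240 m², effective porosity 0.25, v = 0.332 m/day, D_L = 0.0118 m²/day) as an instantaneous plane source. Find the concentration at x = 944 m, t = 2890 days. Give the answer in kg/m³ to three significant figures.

For an instantaneous plane source, C(x,t) = M/(n_e·A·√(4πDt)) · exp(−(x−vt)²/(4Dt)), with n_e·A the pore (flow) area.
Plume center vt = 0.332 × 2890 = 959.48 m, so the well at 944 m is 15.48 m upgradient of the peak.
√(4πDt) = 20.70 m, giving peak height M/(n_e·A·√(4πDt)) = 0.565/(0.25 × 240 × 20.70) = 0.0004549 kg/m³.
(x−vt)²/(4Dt) = (-15.48)²/(4 × 0.0118 × 2890) = 1.757; exp(−1.757) = 0.1726.
C = 0.0004549 × 0.1726 = 7.85e-05 kg/m³.

7.85e-05 kg/m³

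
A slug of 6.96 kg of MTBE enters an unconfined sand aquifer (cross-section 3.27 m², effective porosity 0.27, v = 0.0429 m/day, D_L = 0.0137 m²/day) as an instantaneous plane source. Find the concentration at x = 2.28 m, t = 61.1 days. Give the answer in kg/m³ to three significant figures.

2.35 kg/m³

For an instantaneous plane source, C(x,t) = M/(n_e·A·√(4πDt)) · exp(−(x−vt)²/(4Dt)), with n_e·A the pore (flow) area.
Plume center vt = 0.0429 × 61.1 = 2.62119 m, so the well at 2.28 m is 0.34119 m upgradient of the peak.
√(4πDt) = 3.243 m, giving peak height M/(n_e·A·√(4πDt)) = 6.96/(0.27 × 3.27 × 3.243) = 2.431 kg/m³.
(x−vt)²/(4Dt) = (-0.34119)²/(4 × 0.0137 × 61.1) = 0.03477; exp(−0.03477) = 0.9658.
C = 2.431 × 0.9658 = 2.35 kg/m³.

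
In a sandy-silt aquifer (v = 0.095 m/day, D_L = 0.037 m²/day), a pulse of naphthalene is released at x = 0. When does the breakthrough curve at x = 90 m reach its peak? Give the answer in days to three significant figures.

943 days

For the 1D instantaneous-source solution, setting ∂C/∂t = 0 at fixed x gives v²t² + 2Dt − x² = 0, so t = (√(D² + v²x²) − D)/v².
√(D² + v²x²) = √(0.037² + 0.095² × 90²) = 8.550; v² = 0.009025.
t = (8.550 − 0.037)/0.009025 = 943 days (vs. the pure-advection estimate x/v = 947 d).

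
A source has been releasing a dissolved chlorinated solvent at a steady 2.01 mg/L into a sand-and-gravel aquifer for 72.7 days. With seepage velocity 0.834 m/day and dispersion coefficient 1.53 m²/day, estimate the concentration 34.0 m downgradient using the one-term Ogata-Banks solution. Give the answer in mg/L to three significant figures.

For a continuous step input, C/C₀ ≈ ½·erfc((x−vt)/(2√(Dt))).
vt = 0.834 × 72.7 = 60.6318 m and 2√(Dt) = 2√(1.53 × 72.7) = 21.09 m.
Argument (x−vt)/(2√(Dt)) = (34.0 − 60.6318)/21.09 = -1.263; ½·erfc(-1.263) = 0.9630.
C = 2.01 × 0.9630 = 1.94 mg/L.

1.94 mg/L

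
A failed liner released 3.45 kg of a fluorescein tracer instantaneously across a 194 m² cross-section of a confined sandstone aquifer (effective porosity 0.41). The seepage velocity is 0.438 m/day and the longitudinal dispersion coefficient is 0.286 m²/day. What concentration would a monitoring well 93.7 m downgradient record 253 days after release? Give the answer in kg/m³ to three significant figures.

For an instantaneous plane source, C(x,t) = M/(n_e·A·√(4πDt)) · exp(−(x−vt)²/(4Dt)), with n_e·A the pore (flow) area.
Plume center vt = 0.438 × 253 = 110.814 m, so the well at 93.7 m is 17.114 m upgradient of the peak.
√(4πDt) = 30.15 m, giving peak height M/(n_e·A·√(4πDt)) = 3.45/(0.41 × 194 × 30.15) = 0.001439 kg/m³.
(x−vt)²/(4Dt) = (-17.114)²/(4 × 0.286 × 253) = 1.012; exp(−1.012) = 0.3635.
C = 0.001439 × 0.3635 = 0.000523 kg/m³.

0.000523 kg/m³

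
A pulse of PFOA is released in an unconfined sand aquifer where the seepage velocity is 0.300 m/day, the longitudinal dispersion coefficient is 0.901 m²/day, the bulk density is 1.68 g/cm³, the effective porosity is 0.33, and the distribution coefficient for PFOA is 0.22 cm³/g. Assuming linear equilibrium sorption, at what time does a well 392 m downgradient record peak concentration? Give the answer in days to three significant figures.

Retardation factor R = 1 + ρ_b·K_d/n = 1 + 1.68 × 0.22/0.33 = 2.120.
Sorption retards both mechanisms: v_R = v/R = 0.1415 m/day, D_R = D/R = 0.4250 m²/day.
Peak time from v_R²t² + 2D_R t − x² = 0: t = (√(D_R² + v_R²x²) − D_R)/v_R².
√(D_R² + v_R²x²) = √(0.4250² + 0.1415² × 392²) = 55.47; v_R² = 0.02002.
t = (55.47 − 0.4250)/0.02002 = 2750 days.

2750 days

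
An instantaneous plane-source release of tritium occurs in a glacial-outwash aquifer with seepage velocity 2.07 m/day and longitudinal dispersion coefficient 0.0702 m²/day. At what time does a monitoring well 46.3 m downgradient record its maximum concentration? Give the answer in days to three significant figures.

22.4 days

For the 1D instantaneous-source solution, setting ∂C/∂t = 0 at fixed x gives v²t² + 2Dt − x² = 0, so t = (√(D² + v²x²) − D)/v².
√(D² + v²x²) = √(0.0702² + 2.07² × 46.3²) = 95.84; v² = 4.2849.
t = (95.84 − 0.0702)/4.2849 = 22.4 days (vs. the pure-advection estimate x/v = 22.4 d).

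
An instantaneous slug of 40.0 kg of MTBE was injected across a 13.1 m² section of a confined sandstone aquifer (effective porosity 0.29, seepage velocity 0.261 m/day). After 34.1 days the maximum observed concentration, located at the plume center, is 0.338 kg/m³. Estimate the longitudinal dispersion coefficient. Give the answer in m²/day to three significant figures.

2.26 m²/day

At the plume center C_max = M/(n_e·A·√(4πDt)), so D = M²/(4πt·(n_e·A·C_max)²).
n_e·A·C_max = 0.29 × 13.1 × 0.338 = 1.284 kg/m.
D = 40.0²/(4π × 34.1 × 1.284²) = 2.26 m²/day.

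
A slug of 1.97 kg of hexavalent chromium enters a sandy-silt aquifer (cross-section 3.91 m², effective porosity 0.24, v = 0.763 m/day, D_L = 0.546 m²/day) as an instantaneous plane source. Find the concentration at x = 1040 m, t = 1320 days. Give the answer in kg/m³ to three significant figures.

For an instantaneous plane source, C(x,t) = M/(n_e·A·√(4πDt)) · exp(−(x−vt)²/(4Dt)), with n_e·A the pore (flow) area.
Plume center vt = 0.763 × 1320 = 1007.16 m, so the well at 1040 m is 32.84 m downgradient of the peak.
√(4πDt) = 95.17 m, giving peak height M/(n_e·A·√(4πDt)) = 1.97/(0.24 × 3.91 × 95.17) = 0.02206 kg/m³.
(x−vt)²/(4Dt) = (32.84)²/(4 × 0.546 × 1320) = 0.3741; exp(−0.3741) = 0.6879.
C = 0.02206 × 0.6879 = 0.0152 kg/m³.

0.0152 kg/m³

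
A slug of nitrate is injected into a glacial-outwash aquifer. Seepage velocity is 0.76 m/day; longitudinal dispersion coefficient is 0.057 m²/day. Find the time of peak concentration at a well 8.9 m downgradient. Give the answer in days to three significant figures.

For the 1D instantaneous-source solution, setting ∂C/∂t = 0 at fixed x gives v²t² + 2Dt − x² = 0, so t = (√(D² + v²x²) − D)/v².
√(D² + v²x²) = √(0.057² + 0.76² × 8.9²) = 6.764; v² = 0.5776.
t = (6.764 − 0.057)/0.5776 = 11.6 days (vs. the pure-advection estimate x/v = 11.7 d).

11.6 days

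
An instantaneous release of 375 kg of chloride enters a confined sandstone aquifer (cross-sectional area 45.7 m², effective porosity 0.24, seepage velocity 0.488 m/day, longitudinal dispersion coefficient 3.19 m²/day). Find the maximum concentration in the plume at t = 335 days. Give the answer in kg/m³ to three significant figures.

0.295 kg/m³

The peak of an instantaneous 1D plume sits at x = vt; there the Gaussian factor is 1 and C_max = M/(n_e·A·√(4πDt)), where n_e·A is the pore area the mass is dissolved in.
√(4πDt) = √(4π × 3.19 × 335) = 115.9 m, so C_max = 375/(0.24 × 45.7 × 115.9) = 0.295 kg/m³.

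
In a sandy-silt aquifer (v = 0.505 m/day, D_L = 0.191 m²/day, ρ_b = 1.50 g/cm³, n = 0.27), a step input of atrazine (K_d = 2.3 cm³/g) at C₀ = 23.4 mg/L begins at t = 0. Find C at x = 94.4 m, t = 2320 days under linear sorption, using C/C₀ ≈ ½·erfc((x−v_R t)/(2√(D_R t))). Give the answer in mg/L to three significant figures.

2.84 mg/L

Retardation factor R = 1 + ρ_b·K_d/n = 1 + 1.50 × 2.3/0.27 = 13.78.
Sorption retards both mechanisms: v_R = v/R = 0.03665 m/day, D_R = D/R = 0.01386 m²/day.
v_R·t = 0.03665 × 2320 = 85.028 m; 2√(D_R t) = 11.34 m; argument = (94.4 − 85.028)/11.34 = 0.8265.
C = C₀ × ½·erfc(0.8265) = 23.4 × 0.1212 = 2.84 mg/L.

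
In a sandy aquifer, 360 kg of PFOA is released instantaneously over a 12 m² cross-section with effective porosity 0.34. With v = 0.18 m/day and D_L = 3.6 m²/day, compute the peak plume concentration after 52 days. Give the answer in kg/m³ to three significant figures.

1.82 kg/m³

The peak of an instantaneous 1D plume sits at x = vt; there the Gaussian factor is 1 and C_max = M/(n_e·A·√(4πDt)), where n_e·A is the pore area the mass is dissolved in.
√(4πDt) = √(4π × 3.6 × 52) = 48.50 m, so C_max = 360/(0.34 × 12 × 48.50) = 1.82 kg/m³.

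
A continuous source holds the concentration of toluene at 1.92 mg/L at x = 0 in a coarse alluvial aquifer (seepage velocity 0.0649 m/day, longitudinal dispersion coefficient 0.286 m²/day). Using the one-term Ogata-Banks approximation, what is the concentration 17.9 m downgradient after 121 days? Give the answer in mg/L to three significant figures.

For a continuous step input, C/C₀ ≈ ½·erfc((x−vt)/(2√(Dt))).
vt = 0.0649 × 121 = 7.8529 m and 2√(Dt) = 2√(0.286 × 121) = 11.77 m.
Argument (x−vt)/(2√(Dt)) = (17.9 − 7.8529)/11.77 = 0.8536; ½·erfc(0.8536) = 0.1137.
C = 1.92 × 0.1137 = 0.218 mg/L.

0.218 mg/L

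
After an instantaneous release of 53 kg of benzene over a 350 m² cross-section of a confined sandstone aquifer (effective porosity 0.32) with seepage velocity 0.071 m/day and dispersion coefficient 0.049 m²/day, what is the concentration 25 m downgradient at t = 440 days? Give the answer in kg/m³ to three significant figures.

For an instantaneous plane source, C(x,t) = M/(n_e·A·√(4πDt)) · exp(−(x−vt)²/(4Dt)), with n_e·A the pore (flow) area.
Plume center vt = 0.071 × 440 = 31.24 m, so the well at 25 m is 6.24 m upgradient of the peak.
√(4πDt) = 16.46 m, giving peak height M/(n_e·A·√(4πDt)) = 53/(0.32 × 350 × 16.46) = 0.02875 kg/m³.
(x−vt)²/(4Dt) = (-6.24)²/(4 × 0.049 × 440) = 0.4515; exp(−0.4515) = 0.6367.
C = 0.02875 × 0.6367 = 0.0183 kg/m³.

0.0183 kg/m³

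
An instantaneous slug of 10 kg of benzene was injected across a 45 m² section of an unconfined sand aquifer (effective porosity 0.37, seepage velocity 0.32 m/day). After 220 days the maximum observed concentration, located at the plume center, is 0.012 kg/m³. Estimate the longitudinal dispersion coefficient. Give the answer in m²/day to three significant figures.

0.906 m²/day

At the plume center C_max = M/(n_e·A·√(4πDt)), so D = M²/(4πt·(n_e·A·C_max)²).
n_e·A·C_max = 0.37 × 45 × 0.012 = 0.1998 kg/m.
D = 10²/(4π × 220 × 0.1998²) = 0.906 m²/day.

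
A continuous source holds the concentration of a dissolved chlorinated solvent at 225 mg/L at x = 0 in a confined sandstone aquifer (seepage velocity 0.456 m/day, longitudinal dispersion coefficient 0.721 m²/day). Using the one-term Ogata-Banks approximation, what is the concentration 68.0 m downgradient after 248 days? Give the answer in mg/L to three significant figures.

For a continuous step input, C/C₀ ≈ ½·erfc((x−vt)/(2√(Dt))).
vt = 0.456 × 248 = 113.088 m and 2√(Dt) = 2√(0.721 × 248) = 26.74 m.
Argument (x−vt)/(2√(Dt)) = (68.0 − 113.088)/26.74 = -1.686; ½·erfc(-1.686) = 0.9914.
C = 225 × 0.9914 = 223 mg/L.

223 mg/L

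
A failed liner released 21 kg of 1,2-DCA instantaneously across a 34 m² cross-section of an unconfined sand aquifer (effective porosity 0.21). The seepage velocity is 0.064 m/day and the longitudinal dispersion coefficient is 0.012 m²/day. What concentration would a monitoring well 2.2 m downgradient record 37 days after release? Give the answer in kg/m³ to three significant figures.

For an instantaneous plane source, C(x,t) = M/(n_e·A·√(4πDt)) · exp(−(x−vt)²/(4Dt)), with n_e·A the pore (flow) area.
Plume center vt = 0.064 × 37 = 2.368 m, so the well at 2.2 m is 0.168 m upgradient of the peak.
√(4πDt) = 2.362 m, giving peak height M/(n_e·A·√(4πDt)) = 21/(0.21 × 34 × 2.362) = 1.245 kg/m³.
(x−vt)²/(4Dt) = (-0.168)²/(4 × 0.012 × 37) = 0.01589; exp(−0.01589) = 0.9842.
C = 1.245 × 0.9842 = 1.23 kg/m³.

1.23 kg/m³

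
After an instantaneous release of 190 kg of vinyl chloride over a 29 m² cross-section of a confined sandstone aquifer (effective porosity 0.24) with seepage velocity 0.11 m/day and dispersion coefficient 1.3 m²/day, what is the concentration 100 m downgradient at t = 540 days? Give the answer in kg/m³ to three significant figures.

0.162 kg/m³

For an instantaneous plane source, C(x,t) = M/(n_e·A·√(4πDt)) · exp(−(x−vt)²/(4Dt)), with n_e·A the pore (flow) area.
Plume center vt = 0.11 × 540 = 59.4 m, so the well at 100 m is 40.6 m downgradient of the peak.
√(4πDt) = 93.92 m, giving peak height M/(n_e·A·√(4πDt)) = 190/(0.24 × 29 × 93.92) = 0.2907 kg/m³.
(x−vt)²/(4Dt) = (40.6)²/(4 × 1.3 × 540) = 0.5870; exp(−0.5870) = 0.5560.
C = 0.2907 × 0.5560 = 0.162 kg/m³.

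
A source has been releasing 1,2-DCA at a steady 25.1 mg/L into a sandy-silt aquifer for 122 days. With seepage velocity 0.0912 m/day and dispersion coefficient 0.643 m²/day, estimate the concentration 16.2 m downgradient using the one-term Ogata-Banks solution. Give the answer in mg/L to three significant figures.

8.60 mg/L

For a continuous step input, C/C₀ ≈ ½·erfc((x−vt)/(2√(Dt))).
vt = 0.0912 × 122 = 11.1264 m and 2√(Dt) = 2√(0.643 × 122) = 17.71 m.
Argument (x−vt)/(2√(Dt)) = (16.2 − 11.1264)/17.71 = 0.2865; ½·erfc(0.2865) = 0.3427.
C = 25.1 × 0.3427 = 8.60 mg/L.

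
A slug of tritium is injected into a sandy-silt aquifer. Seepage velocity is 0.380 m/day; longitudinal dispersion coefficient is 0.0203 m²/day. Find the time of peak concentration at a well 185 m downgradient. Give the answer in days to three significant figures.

487 days

For the 1D instantaneous-source solution, setting ∂C/∂t = 0 at fixed x gives v²t² + 2Dt − x² = 0, so t = (√(D² + v²x²) − D)/v².
√(D² + v²x²) = √(0.0203² + 0.380² × 185²) = 70.30; v² = 0.1444.
t = (70.30 − 0.0203)/0.1444 = 487 days (vs. the pure-advection estimate x/v = 487 d).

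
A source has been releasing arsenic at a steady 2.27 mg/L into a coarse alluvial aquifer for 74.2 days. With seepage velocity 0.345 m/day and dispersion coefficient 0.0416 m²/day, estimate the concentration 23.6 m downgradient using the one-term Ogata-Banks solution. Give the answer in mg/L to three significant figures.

1.79 mg/L

For a continuous step input, C/C₀ ≈ ½·erfc((x−vt)/(2√(Dt))).
vt = 0.345 × 74.2 = 25.599 m and 2√(Dt) = 2√(0.0416 × 74.2) = 3.514 m.
Argument (x−vt)/(2√(Dt)) = (23.6 − 25.599)/3.514 = -0.5689; ½·erfc(-0.5689) = 0.7895.
C = 2.27 × 0.7895 = 1.79 mg/L.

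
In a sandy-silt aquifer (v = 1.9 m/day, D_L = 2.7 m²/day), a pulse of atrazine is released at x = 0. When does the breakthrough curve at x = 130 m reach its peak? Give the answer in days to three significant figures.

For the 1D instantaneous-source solution, setting ∂C/∂t = 0 at fixed x gives v²t² + 2Dt − x² = 0, so t = (√(D² + v²x²) − D)/v².
√(D² + v²x²) = √(2.7² + 1.9² × 130²) = 247.0; v² = 3.61.
t = (247.0 − 2.7)/3.61 = 67.7 days (vs. the pure-advection estimate x/v = 68.4 d).

67.7 days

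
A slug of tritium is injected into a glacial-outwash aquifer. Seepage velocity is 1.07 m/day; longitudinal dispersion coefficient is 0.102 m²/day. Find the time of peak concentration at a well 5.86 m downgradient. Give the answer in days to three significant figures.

5.39 days

For the 1D instantaneous-source solution, setting ∂C/∂t = 0 at fixed x gives v²t² + 2Dt − x² = 0, so t = (√(D² + v²x²) − D)/v².
√(D² + v²x²) = √(0.102² + 1.07² × 5.86²) = 6.271; v² = 1.1449.
t = (6.271 − 0.102)/1.1449 = 5.39 days (vs. the pure-advection estimate x/v = 5.48 d).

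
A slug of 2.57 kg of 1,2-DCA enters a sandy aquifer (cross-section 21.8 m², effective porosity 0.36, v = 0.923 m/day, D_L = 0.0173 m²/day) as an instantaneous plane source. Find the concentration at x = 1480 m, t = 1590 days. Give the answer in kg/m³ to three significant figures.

0.00433 kg/m³

For an instantaneous plane source, C(x,t) = M/(n_e·A·√(4πDt)) · exp(−(x−vt)²/(4Dt)), with n_e·A the pore (flow) area.
Plume center vt = 0.923 × 1590 = 1467.57 m, so the well at 1480 m is 12.43 m downgradient of the peak.
√(4πDt) = 18.59 m, giving peak height M/(n_e·A·√(4πDt)) = 2.57/(0.36 × 21.8 × 18.59) = 0.01762 kg/m³.
(x−vt)²/(4Dt) = (12.43)²/(4 × 0.0173 × 1590) = 1.404; exp(−1.404) = 0.2456.
C = 0.01762 × 0.2456 = 0.00433 kg/m³.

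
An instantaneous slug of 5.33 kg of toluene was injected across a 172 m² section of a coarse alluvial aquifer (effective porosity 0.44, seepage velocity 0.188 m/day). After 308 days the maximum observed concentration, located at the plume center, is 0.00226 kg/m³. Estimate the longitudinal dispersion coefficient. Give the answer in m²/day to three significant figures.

At the plume center C_max = M/(n_e·A·√(4πDt)), so D = M²/(4πt·(n_e·A·C_max)²).
n_e·A·C_max = 0.44 × 172 × 0.00226 = 0.1710 kg/m.
D = 5.33²/(4π × 308 × 0.1710²) = 0.251 m²/day.

0.251 m²/day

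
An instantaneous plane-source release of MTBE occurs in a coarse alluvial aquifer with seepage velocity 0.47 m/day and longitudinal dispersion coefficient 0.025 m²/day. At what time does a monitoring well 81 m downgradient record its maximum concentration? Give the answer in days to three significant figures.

For the 1D instantaneous-source solution, setting ∂C/∂t = 0 at fixed x gives v²t² + 2Dt − x² = 0, so t = (√(D² + v²x²) − D)/v².
√(D² + v²x²) = √(0.025² + 0.47² × 81²) = 38.07; v² = 0.2209.
t = (38.07 − 0.025)/0.2209 = 172 days (vs. the pure-advection estimate x/v = 172 d).

172 days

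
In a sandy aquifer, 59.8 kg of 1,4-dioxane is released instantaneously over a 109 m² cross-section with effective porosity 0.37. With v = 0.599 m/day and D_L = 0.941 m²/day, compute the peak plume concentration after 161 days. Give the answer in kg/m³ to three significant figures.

The peak of an instantaneous 1D plume sits at x = vt; there the Gaussian factor is 1 and C_max = M/(n_e·A·√(4πDt)), where n_e·A is the pore area the mass is dissolved in.
√(4πDt) = √(4π × 0.941 × 161) = 43.63 m, so C_max = 59.8/(0.37 × 109 × 43.63) = 0.0340 kg/m³.

0.0340 kg/m³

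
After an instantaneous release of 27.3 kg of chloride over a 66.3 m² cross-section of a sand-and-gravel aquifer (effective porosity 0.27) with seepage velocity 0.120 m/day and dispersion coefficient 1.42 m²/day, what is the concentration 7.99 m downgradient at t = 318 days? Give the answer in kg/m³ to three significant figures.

0.0122 kg/m³

For an instantaneous plane source, C(x,t) = M/(n_e·A·√(4πDt)) · exp(−(x−vt)²/(4Dt)), with n_e·A the pore (flow) area.
Plume center vt = 0.120 × 318 = 38.16 m, so the well at 7.99 m is 30.17 m upgradient of the peak.
√(4πDt) = 75.33 m, giving peak height M/(n_e·A·√(4πDt)) = 27.3/(0.27 × 66.3 × 75.33) = 0.02024 kg/m³.
(x−vt)²/(4Dt) = (-30.17)²/(4 × 1.42 × 318) = 0.5039; exp(−0.5039) = 0.6042.
C = 0.02024 × 0.6042 = 0.0122 kg/m³.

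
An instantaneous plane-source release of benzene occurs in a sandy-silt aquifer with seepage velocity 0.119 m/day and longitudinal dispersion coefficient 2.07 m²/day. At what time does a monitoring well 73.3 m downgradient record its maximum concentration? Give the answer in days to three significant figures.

487 days

For the 1D instantaneous-source solution, setting ∂C/∂t = 0 at fixed x gives v²t² + 2Dt − x² = 0, so t = (√(D² + v²x²) − D)/v².
√(D² + v²x²) = √(2.07² + 0.119² × 73.3²) = 8.965; v² = 0.014161.
t = (8.965 − 2.07)/0.014161 = 487 days (vs. the pure-advection estimate x/v = 616 d).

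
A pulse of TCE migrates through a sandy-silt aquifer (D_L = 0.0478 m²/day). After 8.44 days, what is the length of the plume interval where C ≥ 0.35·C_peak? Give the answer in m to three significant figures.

The plume is Gaussian with σ = √(2Dt) = √(2 × 0.0478 × 8.44) = 0.8983 m.
C/C_peak = exp(−Δx²/(2σ²)) = 0.35 ⇒ Δx = σ·√(−2 ln 0.35) = 0.8983 × 1.449 = 1.302 m.
Width = 2Δx = 2.60 m.

2.60 m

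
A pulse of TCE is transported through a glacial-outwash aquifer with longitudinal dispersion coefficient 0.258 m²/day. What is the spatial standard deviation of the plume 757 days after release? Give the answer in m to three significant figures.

Dispersive spreading gives a Gaussian with σ² = 2Dt; advection only shifts the center.
σ = √(2 × 0.258 × 757) = 19.8 m.

19.8 m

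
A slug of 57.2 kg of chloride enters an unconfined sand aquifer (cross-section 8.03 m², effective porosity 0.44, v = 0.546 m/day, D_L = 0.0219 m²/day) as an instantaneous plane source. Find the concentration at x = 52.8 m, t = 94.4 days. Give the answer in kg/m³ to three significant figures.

For an instantaneous plane source, C(x,t) = M/(n_e·A·√(4πDt)) · exp(−(x−vt)²/(4Dt)), with n_e·A the pore (flow) area.
Plume center vt = 0.546 × 94.4 = 51.5424 m, so the well at 52.8 m is 1.2576 m downgradient of the peak.
√(4πDt) = 5.097 m, giving peak height M/(n_e·A·√(4πDt)) = 57.2/(0.44 × 8.03 × 5.097) = 3.176 kg/m³.
(x−vt)²/(4Dt) = (1.2576)²/(4 × 0.0219 × 94.4) = 0.1913; exp(−0.1913) = 0.8259.
C = 3.176 × 0.8259 = 2.62 kg/m³.

2.62 kg/m³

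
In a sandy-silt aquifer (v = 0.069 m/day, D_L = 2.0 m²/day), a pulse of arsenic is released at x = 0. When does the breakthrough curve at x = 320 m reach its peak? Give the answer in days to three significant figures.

4240 days

For the 1D instantaneous-source solution, setting ∂C/∂t = 0 at fixed x gives v²t² + 2Dt − x² = 0, so t = (√(D² + v²x²) − D)/v².
√(D² + v²x²) = √(2.0² + 0.069² × 320²) = 22.17; v² = 0.004761.
t = (22.17 − 2.0)/0.004761 = 4240 days (vs. the pure-advection estimate x/v = 4640 d).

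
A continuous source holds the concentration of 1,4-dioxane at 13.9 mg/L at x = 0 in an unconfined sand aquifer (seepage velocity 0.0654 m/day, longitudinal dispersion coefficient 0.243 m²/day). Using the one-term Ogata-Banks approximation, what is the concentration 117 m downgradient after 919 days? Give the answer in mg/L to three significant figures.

0.0493 mg/L

For a continuous step input, C/C₀ ≈ ½·erfc((x−vt)/(2√(Dt))).
vt = 0.0654 × 919 = 60.1026 m and 2√(Dt) = 2√(0.243 × 919) = 29.89 m.
Argument (x−vt)/(2√(Dt)) = (117 − 60.1026)/29.89 = 1.904; ½·erfc(1.904) = 0.003544.
C = 13.9 × 0.003544 = 0.0493 mg/L.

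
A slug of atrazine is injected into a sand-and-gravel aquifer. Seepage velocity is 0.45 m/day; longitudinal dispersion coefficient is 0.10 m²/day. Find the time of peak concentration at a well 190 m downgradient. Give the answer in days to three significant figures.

For the 1D instantaneous-source solution, setting ∂C/∂t = 0 at fixed x gives v²t² + 2Dt − x² = 0, so t = (√(D² + v²x²) − D)/v².
√(D² + v²x²) = √(0.10² + 0.45² × 190²) = 85.50; v² = 0.2025.
t = (85.50 − 0.10)/0.2025 = 422 days (vs. the pure-advection estimate x/v = 422 d).

422 days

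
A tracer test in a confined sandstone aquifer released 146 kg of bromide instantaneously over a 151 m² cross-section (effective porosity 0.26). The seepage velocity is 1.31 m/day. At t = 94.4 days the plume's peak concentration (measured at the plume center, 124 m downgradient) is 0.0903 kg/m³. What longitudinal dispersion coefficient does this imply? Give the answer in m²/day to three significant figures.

At the plume center C_max = M/(n_e·A·√(4πDt)), so D = M²/(4πt·(n_e·A·C_max)²).
n_e·A·C_max = 0.26 × 151 × 0.0903 = 3.545 kg/m.
D = 146²/(4π × 94.4 × 3.545²) = 1.43 m²/day.

1.43 m²/day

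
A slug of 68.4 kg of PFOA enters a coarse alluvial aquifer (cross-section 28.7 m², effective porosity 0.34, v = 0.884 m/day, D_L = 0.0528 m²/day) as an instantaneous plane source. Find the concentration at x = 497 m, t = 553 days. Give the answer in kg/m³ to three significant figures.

For an instantaneous plane source, C(x,t) = M/(n_e·A·√(4πDt)) · exp(−(x−vt)²/(4Dt)), with n_e·A the pore (flow) area.
Plume center vt = 0.884 × 553 = 488.852 m, so the well at 497 m is 8.148 m downgradient of the peak.
√(4πDt) = 19.16 m, giving peak height M/(n_e·A·√(4πDt)) = 68.4/(0.34 × 28.7 × 19.16) = 0.3658 kg/m³.
(x−vt)²/(4Dt) = (8.148)²/(4 × 0.0528 × 553) = 0.5684; exp(−0.5684) = 0.5664.
C = 0.3658 × 0.5664 = 0.207 kg/m³.

0.207 kg/m³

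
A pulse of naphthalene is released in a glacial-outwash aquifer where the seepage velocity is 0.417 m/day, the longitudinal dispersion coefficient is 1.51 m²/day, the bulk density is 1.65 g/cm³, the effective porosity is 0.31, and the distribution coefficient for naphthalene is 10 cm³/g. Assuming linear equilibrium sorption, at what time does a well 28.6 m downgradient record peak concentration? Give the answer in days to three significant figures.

3280 days

Retardation factor R = 1 + ρ_b·K_d/n = 1 + 1.65 × 10/0.31 = 54.23.
Sorption retards both mechanisms: v_R = v/R = 0.007689 m/day, D_R = D/R = 0.02784 m²/day.
Peak time from v_R²t² + 2D_R t − x² = 0: t = (√(D_R² + v_R²x²) − D_R)/v_R².
√(D_R² + v_R²x²) = √(0.02784² + 0.007689² × 28.6²) = 0.2217; v_R² = 5.912e-05.
t = (0.2217 − 0.02784)/5.912e-05 = 3280 days.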